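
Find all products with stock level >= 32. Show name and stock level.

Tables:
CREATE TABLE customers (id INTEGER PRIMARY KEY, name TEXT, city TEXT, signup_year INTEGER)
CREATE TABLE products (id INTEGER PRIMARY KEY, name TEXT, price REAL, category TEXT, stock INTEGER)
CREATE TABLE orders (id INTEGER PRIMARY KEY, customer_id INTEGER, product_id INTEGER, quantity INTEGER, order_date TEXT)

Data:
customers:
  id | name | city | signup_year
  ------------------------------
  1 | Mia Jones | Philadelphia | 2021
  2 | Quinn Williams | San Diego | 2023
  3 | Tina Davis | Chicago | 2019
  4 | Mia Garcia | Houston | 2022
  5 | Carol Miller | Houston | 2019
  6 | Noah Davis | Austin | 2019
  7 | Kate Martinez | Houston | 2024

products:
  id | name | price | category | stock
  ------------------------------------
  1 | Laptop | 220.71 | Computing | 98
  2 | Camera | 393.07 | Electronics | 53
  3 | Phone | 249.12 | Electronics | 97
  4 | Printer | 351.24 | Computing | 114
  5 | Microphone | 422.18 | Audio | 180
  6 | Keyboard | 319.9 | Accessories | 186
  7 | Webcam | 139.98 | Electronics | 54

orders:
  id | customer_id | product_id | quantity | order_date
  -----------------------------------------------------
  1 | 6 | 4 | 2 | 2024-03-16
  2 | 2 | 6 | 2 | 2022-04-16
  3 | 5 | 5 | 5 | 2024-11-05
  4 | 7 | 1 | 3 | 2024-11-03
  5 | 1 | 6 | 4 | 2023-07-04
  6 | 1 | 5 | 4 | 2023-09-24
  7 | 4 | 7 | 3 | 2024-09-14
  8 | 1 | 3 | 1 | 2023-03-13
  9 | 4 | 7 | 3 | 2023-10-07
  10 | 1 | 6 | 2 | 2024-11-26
SELECT name, stock FROM products WHERE stock >= 32

Execution result:
name | stock
Laptop | 98
Camera | 53
Phone | 97
Printer | 114
Microphone | 180
Keyboard | 186
Webcam | 54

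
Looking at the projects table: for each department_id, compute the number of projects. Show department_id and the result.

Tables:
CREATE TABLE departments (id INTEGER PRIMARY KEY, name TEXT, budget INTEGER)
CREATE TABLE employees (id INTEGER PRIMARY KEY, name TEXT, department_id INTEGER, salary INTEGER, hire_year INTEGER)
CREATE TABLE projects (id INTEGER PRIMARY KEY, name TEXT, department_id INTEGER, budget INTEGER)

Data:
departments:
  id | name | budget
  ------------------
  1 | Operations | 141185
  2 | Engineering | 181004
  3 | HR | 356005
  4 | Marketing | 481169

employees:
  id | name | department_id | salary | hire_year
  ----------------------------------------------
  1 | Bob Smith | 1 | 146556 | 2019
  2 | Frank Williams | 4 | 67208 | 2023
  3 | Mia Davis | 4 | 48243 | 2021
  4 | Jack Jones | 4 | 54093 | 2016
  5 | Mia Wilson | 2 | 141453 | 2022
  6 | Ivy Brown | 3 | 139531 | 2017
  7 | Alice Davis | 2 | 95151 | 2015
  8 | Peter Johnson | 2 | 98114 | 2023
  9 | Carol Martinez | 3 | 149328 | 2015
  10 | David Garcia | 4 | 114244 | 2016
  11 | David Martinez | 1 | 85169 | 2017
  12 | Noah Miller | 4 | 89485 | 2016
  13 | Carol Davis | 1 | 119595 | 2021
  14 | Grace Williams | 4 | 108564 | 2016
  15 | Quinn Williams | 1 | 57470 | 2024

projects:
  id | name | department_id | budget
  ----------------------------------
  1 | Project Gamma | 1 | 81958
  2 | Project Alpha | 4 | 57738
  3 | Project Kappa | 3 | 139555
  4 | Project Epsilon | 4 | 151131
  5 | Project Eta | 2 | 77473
SELECT department_id, COUNT(*) AS n FROM projects GROUP BY department_id

Execution result:
department_id | n
1 | 1
2 | 1
3 | 1
4 | 2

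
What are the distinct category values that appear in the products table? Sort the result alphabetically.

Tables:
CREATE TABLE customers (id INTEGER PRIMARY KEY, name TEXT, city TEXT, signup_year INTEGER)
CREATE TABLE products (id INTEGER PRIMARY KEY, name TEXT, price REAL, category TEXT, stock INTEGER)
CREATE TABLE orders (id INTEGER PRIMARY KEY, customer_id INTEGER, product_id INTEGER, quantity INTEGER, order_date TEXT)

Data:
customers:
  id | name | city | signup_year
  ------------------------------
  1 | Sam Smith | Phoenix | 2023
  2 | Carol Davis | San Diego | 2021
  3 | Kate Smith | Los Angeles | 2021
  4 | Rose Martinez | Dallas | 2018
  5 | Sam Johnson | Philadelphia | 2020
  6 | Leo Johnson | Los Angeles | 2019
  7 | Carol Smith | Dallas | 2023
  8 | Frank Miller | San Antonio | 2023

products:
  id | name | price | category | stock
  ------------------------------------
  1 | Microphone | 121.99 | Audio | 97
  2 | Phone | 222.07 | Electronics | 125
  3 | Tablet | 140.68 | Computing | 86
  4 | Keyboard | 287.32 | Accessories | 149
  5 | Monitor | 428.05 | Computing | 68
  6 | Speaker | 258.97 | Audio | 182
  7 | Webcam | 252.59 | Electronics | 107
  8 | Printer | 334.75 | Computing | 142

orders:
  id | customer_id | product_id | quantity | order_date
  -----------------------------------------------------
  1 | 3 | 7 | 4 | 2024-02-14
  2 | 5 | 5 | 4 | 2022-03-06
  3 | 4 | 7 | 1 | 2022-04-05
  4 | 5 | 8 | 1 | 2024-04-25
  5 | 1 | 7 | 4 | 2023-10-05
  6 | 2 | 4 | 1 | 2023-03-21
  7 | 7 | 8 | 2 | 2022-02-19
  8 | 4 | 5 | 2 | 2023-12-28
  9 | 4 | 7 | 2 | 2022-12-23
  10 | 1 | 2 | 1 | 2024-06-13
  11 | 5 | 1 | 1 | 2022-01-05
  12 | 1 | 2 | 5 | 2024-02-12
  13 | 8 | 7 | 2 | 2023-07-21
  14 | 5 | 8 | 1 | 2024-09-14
SELECT DISTINCT category FROM products ORDER BY category

Execution result:
category
Accessories
Audio
Computing
Electronics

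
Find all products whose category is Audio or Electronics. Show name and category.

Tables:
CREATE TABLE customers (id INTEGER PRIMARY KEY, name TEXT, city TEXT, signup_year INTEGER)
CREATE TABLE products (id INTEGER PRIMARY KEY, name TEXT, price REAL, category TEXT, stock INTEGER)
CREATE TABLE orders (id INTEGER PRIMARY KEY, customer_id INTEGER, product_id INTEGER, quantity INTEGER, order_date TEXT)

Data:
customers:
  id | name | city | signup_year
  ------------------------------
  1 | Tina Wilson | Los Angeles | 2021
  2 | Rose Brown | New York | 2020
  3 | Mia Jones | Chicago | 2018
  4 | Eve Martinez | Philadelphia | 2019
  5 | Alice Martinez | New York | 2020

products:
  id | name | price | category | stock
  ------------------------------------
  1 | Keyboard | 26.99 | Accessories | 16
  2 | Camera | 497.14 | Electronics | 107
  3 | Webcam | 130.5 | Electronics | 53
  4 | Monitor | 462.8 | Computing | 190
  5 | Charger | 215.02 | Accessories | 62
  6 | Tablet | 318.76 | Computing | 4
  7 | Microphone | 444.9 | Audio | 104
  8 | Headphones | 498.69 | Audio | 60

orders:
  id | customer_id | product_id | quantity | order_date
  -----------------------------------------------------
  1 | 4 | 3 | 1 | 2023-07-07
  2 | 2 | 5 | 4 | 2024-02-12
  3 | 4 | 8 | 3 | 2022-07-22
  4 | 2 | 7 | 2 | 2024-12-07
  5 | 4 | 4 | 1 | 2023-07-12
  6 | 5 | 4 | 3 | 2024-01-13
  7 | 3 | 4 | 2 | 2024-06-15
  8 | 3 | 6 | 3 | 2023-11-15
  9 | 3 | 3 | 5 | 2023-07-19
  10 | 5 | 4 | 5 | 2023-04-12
SELECT name, category FROM products WHERE category IN ('Audio', 'Electronics')

Execution result:
name | category
Camera | Electronics
Webcam | Electronics
Microphone | Audio
Headphones | Audio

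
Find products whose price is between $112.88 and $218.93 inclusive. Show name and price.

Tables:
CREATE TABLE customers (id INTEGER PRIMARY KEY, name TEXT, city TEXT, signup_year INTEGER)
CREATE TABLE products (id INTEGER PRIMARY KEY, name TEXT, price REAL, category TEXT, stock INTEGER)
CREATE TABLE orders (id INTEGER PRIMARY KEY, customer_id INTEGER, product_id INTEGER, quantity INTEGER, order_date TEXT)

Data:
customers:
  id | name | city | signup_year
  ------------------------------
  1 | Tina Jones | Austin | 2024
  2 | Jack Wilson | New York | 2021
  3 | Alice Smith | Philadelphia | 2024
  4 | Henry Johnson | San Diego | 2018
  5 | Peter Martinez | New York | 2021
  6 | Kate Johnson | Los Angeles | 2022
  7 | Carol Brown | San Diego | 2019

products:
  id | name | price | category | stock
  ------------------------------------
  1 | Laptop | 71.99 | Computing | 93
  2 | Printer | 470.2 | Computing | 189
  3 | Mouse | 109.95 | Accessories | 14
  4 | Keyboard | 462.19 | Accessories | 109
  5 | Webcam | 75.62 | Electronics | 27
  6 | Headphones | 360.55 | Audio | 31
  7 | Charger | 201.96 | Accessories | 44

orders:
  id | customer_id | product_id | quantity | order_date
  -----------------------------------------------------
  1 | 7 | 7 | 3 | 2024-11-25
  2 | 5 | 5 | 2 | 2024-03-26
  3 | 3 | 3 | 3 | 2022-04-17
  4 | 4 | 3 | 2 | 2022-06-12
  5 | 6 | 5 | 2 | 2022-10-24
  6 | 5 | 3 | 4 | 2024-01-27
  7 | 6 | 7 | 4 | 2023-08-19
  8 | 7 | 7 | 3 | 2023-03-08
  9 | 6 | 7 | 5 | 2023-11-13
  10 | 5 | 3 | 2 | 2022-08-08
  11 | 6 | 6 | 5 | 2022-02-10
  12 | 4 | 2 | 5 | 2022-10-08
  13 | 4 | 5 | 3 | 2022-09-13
SELECT name, price FROM products WHERE price BETWEEN 112.88 AND 218.93

Execution result:
name | price
Charger | 201.96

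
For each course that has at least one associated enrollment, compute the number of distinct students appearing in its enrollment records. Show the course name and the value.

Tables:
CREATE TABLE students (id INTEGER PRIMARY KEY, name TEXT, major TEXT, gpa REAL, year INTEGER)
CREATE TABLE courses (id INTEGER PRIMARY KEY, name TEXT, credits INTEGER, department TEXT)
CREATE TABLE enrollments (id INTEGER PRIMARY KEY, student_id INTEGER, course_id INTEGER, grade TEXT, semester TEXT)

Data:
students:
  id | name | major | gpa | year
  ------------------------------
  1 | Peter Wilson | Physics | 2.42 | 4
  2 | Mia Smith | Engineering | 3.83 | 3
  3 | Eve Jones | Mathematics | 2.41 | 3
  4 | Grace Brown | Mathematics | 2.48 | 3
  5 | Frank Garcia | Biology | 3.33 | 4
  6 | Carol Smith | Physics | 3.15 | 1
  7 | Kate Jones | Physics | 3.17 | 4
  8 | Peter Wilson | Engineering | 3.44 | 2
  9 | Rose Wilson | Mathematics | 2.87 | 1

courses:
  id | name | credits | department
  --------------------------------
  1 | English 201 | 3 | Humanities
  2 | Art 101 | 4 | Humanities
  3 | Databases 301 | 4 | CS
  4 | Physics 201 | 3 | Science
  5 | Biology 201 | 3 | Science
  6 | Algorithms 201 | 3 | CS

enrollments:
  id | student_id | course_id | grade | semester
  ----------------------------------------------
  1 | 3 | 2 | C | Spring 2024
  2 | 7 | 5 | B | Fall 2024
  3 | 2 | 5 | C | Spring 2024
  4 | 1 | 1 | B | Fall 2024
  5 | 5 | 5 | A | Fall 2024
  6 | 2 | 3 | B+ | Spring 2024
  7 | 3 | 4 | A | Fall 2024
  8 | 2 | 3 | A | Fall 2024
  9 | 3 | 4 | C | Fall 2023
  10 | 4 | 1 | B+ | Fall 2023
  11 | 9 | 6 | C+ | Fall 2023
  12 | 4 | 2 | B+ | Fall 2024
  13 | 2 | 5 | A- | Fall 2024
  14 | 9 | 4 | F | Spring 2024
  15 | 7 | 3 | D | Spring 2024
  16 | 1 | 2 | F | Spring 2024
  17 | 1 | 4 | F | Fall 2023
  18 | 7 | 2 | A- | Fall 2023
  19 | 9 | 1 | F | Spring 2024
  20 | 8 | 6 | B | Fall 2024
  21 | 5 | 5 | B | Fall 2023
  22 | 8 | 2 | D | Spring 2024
SELECT p.name, COUNT(DISTINCT c.student_id) AS distinct_student_count FROM enrollments c JOIN courses p ON c.course_id = p.id GROUP BY p.id, p.name

Execution result:
name | distinct_student_count
English 201 | 3
Art 101 | 5
Databases 301 | 2
Physics 201 | 3
Biology 201 | 3
Algorithms 201 | 2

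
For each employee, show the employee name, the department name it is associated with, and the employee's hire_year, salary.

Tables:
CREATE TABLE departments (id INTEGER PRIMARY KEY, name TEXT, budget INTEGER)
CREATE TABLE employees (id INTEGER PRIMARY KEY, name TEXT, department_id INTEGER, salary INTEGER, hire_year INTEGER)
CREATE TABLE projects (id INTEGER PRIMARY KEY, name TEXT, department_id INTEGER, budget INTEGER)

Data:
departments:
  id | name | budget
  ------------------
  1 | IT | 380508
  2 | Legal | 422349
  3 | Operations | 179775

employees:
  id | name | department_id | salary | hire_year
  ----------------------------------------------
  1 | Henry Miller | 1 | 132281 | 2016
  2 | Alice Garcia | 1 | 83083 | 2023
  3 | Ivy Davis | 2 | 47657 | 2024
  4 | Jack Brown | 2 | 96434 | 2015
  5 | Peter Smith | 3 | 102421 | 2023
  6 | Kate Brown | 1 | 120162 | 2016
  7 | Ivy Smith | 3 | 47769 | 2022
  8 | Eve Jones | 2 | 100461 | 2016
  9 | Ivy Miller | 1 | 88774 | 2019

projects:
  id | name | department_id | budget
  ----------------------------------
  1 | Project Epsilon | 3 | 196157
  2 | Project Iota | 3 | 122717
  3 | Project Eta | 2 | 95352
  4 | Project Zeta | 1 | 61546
SELECT c.name, p.name AS department, c.hire_year, c.salary FROM employees c JOIN departments p ON c.department_id = p.id

Execution result:
name | department | hire_year | salary
Henry Miller | IT | 2016 | 132281
Alice Garcia | IT | 2023 | 83083
Ivy Davis | Legal | 2024 | 47657
Jack Brown | Legal | 2015 | 96434
Peter Smith | Operations | 2023 | 102421
Kate Brown | IT | 2016 | 120162
Ivy Smith | Operations | 2022 | 47769
Eve Jones | Legal | 2016 | 100461
Ivy Miller | IT | 2019 | 88774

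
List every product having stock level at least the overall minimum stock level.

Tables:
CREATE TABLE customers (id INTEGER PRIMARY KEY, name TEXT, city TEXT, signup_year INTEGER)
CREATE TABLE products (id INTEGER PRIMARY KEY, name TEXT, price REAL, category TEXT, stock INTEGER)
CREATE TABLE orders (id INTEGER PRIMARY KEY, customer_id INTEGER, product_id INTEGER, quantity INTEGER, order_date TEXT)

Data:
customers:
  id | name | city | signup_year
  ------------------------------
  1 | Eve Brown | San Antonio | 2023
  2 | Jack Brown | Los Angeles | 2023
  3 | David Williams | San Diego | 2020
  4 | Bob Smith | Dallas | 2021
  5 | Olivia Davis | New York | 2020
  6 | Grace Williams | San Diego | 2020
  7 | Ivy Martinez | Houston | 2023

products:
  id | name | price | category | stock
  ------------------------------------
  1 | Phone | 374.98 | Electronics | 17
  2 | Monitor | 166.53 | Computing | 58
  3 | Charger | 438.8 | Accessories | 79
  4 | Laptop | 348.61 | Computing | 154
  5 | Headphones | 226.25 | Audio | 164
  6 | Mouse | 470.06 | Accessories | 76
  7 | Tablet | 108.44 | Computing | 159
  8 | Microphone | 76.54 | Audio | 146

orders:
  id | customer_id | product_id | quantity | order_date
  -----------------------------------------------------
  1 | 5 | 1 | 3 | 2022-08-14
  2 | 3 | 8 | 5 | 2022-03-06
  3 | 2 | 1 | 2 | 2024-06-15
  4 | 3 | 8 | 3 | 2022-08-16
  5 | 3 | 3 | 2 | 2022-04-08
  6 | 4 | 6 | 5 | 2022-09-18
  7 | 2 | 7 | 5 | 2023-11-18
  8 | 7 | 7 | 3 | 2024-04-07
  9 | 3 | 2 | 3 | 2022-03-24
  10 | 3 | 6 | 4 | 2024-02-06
SELECT name, stock FROM products WHERE stock >= (SELECT MIN(stock) FROM products)

Execution result:
name | stock
Phone | 17
Monitor | 58
Charger | 79
Laptop | 154
Headphones | 164
Mouse | 76
Tablet | 159
Microphone | 146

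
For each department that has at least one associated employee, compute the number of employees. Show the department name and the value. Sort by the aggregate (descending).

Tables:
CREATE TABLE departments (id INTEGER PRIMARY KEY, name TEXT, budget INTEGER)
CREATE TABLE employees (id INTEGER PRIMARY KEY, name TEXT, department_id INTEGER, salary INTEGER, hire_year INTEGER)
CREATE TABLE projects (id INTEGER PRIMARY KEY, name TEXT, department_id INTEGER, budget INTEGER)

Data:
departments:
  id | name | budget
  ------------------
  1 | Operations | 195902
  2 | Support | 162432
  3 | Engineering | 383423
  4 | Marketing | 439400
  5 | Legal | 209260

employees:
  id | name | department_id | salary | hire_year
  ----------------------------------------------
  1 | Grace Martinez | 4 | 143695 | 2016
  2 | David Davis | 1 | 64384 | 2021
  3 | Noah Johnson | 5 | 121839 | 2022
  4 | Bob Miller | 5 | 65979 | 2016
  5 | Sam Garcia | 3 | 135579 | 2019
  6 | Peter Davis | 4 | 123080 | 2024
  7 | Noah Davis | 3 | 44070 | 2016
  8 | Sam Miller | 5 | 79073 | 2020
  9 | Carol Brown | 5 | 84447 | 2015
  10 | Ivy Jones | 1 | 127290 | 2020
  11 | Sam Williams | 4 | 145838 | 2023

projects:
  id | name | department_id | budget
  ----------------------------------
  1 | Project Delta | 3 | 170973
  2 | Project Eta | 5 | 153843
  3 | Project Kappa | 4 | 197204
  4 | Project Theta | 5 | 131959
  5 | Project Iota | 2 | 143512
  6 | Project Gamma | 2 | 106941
SELECT p.name, COUNT(*) AS n FROM employees c JOIN departments p ON c.department_id = p.id GROUP BY p.id, p.name ORDER BY n DESC

Execution result:
name | n
Legal | 4
Marketing | 3
Operations | 2
Engineering | 2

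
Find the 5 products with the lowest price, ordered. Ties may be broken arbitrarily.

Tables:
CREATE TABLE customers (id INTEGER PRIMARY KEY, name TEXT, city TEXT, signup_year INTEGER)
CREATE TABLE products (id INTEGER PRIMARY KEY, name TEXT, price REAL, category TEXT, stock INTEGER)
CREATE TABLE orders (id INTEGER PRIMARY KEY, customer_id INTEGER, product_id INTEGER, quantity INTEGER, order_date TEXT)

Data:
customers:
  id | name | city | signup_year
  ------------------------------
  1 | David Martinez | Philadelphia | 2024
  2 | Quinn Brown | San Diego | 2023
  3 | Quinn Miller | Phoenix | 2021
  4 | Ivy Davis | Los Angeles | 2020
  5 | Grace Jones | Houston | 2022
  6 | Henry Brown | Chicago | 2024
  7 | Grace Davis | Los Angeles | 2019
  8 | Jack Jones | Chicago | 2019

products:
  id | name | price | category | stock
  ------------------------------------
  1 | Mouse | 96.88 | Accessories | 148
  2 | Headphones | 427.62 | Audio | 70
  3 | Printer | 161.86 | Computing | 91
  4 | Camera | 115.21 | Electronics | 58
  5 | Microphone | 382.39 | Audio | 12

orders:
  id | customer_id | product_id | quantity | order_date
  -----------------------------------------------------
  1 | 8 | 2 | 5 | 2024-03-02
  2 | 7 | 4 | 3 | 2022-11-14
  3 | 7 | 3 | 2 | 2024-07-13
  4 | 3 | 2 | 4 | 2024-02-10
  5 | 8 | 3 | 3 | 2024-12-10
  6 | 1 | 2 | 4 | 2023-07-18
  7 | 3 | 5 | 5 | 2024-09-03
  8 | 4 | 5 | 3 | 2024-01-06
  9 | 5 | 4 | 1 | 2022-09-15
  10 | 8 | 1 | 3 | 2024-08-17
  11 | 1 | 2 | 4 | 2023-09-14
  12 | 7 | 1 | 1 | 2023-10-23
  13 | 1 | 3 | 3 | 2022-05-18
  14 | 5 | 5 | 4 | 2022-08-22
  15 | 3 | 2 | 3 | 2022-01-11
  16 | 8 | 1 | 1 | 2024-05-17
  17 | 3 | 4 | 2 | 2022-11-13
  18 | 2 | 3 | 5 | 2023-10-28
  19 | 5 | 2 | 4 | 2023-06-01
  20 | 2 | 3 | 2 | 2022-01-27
SELECT name, price FROM products ORDER BY price ASC LIMIT 5

Execution result:
name | price
Mouse | 96.88
Camera | 115.21
Printer | 161.86
Microphone | 382.39
Headphones | 427.62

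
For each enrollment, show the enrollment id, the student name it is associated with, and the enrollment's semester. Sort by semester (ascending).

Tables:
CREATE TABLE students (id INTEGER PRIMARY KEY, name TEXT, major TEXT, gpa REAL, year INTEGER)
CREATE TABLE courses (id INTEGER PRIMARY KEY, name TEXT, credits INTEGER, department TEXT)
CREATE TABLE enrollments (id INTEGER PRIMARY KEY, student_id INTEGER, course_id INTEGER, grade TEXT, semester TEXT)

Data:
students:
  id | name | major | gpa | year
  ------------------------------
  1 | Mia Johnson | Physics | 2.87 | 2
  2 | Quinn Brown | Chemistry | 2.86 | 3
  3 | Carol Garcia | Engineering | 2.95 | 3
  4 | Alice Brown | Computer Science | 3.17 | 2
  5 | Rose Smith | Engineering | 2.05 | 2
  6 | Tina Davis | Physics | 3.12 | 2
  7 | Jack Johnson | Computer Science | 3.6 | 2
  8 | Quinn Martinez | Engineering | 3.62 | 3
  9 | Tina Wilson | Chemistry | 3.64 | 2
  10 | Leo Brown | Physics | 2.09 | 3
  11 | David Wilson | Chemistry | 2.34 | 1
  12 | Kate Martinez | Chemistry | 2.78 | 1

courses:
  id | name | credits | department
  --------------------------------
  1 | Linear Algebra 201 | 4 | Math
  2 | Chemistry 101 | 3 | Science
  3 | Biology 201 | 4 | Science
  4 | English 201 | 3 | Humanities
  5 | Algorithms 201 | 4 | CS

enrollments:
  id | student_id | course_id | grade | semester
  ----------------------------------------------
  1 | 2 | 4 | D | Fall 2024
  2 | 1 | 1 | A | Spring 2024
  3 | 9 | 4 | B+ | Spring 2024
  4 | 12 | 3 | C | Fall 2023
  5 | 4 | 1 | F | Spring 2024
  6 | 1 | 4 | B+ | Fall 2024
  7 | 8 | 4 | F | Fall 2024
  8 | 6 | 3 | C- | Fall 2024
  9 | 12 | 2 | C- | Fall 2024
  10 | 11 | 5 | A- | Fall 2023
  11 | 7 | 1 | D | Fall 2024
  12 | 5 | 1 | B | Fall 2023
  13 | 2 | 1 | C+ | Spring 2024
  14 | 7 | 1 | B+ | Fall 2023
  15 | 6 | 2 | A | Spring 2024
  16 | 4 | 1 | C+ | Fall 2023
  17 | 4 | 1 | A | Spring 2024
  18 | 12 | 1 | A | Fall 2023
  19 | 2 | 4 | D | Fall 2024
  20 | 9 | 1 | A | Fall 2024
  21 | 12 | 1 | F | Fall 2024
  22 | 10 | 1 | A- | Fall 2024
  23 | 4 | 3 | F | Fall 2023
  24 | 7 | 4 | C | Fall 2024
SELECT c.id, p.name AS student, c.semester FROM enrollments c JOIN students p ON c.student_id = p.id ORDER BY c.semester ASC

Execution result:
id | student | semester
4 | Kate Martinez | Fall 2023
10 | David Wilson | Fall 2023
12 | Rose Smith | Fall 2023
14 | Jack Johnson | Fall 2023
16 | Alice Brown | Fall 2023
18 | Kate Martinez | Fall 2023
23 | Alice Brown | Fall 2023
1 | Quinn Brown | Fall 2024
6 | Mia Johnson | Fall 2024
7 | Quinn Martinez | Fall 2024
8 | Tina Davis | Fall 2024
9 | Kate Martinez | Fall 2024
11 | Jack Johnson | Fall 2024
19 | Quinn Brown | Fall 2024
20 | Tina Wilson | Fall 2024
21 | Kate Martinez | Fall 2024
22 | Leo Brown | Fall 2024
24 | Jack Johnson | Fall 2024
2 | Mia Johnson | Spring 2024
3 | Tina Wilson | Spring 2024
5 | Alice Brown | Spring 2024
13 | Quinn Brown | Spring 2024
15 | Tina Davis | Spring 2024
17 | Alice Brown | Spring 2024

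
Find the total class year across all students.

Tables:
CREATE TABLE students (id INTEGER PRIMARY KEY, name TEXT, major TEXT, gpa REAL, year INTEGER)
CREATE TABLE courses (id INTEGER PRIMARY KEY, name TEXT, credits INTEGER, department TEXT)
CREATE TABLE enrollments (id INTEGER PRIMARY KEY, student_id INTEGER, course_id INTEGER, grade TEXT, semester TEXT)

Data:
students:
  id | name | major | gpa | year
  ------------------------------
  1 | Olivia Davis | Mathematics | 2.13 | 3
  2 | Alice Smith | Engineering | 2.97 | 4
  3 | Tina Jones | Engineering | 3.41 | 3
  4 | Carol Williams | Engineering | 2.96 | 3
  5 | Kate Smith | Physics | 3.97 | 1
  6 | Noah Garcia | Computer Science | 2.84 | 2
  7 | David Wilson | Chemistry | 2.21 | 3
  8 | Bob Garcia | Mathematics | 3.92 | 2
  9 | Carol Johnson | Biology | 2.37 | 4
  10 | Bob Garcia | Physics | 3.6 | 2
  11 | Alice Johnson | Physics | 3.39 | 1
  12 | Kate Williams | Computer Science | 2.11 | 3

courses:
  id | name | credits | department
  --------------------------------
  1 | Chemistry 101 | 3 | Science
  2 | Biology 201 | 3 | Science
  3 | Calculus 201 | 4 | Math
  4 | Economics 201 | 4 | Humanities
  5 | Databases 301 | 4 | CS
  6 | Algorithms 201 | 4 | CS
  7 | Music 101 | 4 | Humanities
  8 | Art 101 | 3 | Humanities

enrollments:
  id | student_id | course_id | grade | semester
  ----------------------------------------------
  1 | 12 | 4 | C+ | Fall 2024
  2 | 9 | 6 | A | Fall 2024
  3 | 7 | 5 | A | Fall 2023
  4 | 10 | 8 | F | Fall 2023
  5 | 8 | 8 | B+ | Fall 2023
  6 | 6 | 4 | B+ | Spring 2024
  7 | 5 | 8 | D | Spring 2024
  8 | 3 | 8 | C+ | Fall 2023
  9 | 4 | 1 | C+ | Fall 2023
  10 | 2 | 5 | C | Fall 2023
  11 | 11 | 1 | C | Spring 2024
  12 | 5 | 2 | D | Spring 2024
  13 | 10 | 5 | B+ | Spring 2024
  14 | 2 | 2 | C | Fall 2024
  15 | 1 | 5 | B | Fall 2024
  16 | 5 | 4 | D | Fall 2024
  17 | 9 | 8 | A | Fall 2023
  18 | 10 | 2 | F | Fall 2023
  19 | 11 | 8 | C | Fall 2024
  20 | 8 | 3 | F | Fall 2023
SELECT SUM(year) FROM students

Execution result:
31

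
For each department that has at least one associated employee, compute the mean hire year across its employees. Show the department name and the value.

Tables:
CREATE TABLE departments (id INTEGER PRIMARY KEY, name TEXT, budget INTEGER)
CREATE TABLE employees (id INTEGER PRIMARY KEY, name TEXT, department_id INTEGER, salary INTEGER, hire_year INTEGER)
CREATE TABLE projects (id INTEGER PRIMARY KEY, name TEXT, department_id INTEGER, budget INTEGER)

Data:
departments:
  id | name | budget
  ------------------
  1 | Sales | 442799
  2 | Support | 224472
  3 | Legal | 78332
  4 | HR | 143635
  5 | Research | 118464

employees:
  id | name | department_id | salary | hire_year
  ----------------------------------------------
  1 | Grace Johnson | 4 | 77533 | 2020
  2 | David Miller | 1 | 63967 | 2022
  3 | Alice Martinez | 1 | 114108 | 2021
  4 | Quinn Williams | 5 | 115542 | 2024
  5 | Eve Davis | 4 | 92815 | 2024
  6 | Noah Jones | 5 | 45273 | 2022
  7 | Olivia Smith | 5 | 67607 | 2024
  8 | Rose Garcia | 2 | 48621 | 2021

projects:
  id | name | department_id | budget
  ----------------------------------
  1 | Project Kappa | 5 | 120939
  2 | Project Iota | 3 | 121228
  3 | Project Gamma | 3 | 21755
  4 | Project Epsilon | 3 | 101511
SELECT p.name, AVG(c.hire_year) AS avg_hire_year FROM employees c JOIN departments p ON c.department_id = p.id GROUP BY p.id, p.name

Execution result:
name | avg_hire_year
Sales | 2021.50
Support | 2021.00
HR | 2022.00
Research | 2023.33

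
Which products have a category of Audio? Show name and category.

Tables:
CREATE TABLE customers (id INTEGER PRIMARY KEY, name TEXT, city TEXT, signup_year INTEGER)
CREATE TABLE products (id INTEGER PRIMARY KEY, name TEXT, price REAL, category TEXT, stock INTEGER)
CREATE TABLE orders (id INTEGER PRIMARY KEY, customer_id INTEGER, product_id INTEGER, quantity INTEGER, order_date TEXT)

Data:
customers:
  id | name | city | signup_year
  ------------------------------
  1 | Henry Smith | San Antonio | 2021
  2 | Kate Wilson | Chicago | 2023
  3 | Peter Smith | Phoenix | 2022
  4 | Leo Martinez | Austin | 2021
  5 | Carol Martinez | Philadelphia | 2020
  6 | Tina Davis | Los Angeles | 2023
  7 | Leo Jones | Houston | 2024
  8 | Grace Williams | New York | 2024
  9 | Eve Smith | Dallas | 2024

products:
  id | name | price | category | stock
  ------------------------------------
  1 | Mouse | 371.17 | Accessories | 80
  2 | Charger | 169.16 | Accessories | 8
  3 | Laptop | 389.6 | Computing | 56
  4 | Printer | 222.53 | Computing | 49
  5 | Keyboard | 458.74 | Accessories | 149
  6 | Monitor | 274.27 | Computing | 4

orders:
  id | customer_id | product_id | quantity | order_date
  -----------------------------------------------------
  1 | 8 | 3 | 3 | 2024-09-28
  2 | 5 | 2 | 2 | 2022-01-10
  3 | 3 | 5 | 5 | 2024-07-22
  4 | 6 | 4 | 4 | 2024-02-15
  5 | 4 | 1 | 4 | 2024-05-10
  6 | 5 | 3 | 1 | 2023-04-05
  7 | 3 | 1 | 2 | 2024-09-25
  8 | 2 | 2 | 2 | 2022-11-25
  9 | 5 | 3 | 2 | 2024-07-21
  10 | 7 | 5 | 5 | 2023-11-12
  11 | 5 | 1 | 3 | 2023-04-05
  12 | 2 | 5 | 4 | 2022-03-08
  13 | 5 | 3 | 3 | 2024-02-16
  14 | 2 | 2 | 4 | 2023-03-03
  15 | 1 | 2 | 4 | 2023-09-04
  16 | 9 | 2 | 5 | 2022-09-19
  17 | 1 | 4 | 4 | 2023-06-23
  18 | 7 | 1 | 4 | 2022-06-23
SELECT name, category FROM products WHERE category = 'Audio'

Execution result:
(no rows)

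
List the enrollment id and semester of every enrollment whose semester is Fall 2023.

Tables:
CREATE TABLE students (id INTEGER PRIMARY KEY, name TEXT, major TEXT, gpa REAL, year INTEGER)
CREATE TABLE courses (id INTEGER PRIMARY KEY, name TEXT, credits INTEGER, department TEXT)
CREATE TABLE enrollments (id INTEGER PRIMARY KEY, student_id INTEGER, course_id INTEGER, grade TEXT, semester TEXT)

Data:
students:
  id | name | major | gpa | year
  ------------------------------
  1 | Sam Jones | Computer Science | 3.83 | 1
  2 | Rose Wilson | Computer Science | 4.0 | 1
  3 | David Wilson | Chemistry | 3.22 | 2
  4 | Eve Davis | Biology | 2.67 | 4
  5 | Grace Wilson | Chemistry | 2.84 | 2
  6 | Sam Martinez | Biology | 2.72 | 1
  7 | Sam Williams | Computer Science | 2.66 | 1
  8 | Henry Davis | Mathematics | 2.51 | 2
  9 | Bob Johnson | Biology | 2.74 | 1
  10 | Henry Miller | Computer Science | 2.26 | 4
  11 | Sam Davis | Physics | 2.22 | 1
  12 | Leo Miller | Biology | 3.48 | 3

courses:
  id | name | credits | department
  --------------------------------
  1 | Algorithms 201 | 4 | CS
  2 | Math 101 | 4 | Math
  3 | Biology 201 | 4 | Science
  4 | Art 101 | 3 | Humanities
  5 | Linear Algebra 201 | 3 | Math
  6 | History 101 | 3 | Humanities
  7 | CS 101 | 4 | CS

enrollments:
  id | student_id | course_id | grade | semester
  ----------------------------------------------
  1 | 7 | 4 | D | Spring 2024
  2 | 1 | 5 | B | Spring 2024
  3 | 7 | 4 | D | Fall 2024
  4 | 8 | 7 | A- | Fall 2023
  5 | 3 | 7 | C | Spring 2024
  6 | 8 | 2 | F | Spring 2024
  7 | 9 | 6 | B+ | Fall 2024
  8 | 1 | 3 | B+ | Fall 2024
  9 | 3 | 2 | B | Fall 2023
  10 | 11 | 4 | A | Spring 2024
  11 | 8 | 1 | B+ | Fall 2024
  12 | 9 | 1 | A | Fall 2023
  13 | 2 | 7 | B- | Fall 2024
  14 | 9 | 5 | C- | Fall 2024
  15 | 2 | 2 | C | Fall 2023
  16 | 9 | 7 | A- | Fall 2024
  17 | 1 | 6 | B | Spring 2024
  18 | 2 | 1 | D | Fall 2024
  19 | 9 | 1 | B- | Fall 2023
SELECT id, semester FROM enrollments WHERE semester = 'Fall 2023'

Execution result:
id | semester
4 | Fall 2023
9 | Fall 2023
12 | Fall 2023
15 | Fall 2023
19 | Fall 2023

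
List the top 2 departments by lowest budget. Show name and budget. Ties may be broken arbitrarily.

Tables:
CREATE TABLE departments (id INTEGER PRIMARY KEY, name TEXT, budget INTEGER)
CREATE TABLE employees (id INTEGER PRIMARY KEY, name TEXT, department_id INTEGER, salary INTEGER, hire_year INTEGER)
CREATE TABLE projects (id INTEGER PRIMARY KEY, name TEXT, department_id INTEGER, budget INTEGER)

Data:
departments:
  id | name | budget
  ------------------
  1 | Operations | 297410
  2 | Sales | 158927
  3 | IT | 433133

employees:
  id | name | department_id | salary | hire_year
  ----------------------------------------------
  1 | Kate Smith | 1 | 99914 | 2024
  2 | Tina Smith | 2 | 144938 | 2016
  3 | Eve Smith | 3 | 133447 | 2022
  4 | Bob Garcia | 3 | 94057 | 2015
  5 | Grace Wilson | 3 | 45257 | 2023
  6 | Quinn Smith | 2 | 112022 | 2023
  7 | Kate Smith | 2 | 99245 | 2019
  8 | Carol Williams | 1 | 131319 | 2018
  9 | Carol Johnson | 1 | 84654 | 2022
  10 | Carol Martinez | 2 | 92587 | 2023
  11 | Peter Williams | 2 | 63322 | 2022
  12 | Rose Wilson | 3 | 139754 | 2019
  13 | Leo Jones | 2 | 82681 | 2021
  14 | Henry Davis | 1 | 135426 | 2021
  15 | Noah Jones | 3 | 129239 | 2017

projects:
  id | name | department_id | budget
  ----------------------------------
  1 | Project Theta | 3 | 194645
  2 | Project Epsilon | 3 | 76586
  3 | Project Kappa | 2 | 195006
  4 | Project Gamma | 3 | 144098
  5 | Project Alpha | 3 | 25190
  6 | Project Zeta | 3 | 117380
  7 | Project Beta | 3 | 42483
SELECT name, budget FROM departments ORDER BY budget ASC LIMIT 2

Execution result:
name | budget
Sales | 158927
Operations | 297410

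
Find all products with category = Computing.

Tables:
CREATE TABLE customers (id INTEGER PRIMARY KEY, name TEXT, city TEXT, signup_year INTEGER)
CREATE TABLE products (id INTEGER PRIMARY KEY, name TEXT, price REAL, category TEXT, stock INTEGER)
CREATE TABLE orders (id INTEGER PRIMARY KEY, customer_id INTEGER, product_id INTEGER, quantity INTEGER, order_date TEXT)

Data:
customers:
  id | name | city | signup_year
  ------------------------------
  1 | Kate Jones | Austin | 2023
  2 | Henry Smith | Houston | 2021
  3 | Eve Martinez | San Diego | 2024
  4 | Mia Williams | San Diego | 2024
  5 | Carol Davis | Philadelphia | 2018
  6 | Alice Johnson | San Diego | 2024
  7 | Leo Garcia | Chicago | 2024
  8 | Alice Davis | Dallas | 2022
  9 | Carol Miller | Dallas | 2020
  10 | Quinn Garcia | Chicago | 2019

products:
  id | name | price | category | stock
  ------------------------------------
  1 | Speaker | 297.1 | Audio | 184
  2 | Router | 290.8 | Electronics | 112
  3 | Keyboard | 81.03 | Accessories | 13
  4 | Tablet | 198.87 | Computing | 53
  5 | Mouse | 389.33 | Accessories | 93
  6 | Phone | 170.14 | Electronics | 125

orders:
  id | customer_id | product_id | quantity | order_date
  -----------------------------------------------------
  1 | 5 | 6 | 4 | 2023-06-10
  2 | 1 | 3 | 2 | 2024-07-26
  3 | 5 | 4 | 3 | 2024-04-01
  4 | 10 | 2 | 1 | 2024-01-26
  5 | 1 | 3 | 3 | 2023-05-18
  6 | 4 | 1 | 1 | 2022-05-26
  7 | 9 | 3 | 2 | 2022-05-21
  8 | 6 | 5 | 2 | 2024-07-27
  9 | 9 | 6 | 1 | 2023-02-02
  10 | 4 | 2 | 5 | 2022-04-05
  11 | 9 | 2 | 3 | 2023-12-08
SELECT name, category FROM products WHERE category = 'Computing'

Execution result:
name | category
Tablet | Computing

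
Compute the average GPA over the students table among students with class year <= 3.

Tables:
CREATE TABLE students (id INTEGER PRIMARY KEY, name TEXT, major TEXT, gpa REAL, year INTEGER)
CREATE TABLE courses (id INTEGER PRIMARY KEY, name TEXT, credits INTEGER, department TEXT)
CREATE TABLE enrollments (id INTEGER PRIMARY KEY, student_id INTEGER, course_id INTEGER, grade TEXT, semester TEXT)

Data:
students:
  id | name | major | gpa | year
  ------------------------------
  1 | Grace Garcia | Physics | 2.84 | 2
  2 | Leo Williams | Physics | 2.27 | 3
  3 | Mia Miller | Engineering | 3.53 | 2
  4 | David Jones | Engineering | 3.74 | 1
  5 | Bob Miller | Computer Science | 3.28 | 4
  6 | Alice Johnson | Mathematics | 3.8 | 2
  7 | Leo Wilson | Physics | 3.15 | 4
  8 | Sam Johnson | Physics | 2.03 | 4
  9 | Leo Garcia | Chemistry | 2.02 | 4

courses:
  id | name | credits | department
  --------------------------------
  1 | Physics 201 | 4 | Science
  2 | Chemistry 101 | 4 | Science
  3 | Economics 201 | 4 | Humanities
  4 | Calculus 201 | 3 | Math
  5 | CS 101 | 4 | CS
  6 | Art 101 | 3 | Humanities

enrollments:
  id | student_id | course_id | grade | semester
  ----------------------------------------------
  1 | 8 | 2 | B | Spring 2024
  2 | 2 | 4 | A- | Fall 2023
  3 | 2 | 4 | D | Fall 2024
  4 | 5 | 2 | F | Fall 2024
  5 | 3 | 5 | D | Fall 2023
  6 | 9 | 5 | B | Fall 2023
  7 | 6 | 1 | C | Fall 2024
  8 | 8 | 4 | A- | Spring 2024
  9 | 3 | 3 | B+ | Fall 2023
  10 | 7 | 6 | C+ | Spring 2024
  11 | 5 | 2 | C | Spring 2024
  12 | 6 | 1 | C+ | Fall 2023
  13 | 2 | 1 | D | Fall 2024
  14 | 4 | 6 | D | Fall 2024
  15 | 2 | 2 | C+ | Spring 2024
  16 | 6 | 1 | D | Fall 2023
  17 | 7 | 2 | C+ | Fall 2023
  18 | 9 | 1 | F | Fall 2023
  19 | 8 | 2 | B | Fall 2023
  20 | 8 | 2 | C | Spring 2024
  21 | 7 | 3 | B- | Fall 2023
SELECT AVG(gpa) FROM students WHERE year <= 3

Execution result:
3.24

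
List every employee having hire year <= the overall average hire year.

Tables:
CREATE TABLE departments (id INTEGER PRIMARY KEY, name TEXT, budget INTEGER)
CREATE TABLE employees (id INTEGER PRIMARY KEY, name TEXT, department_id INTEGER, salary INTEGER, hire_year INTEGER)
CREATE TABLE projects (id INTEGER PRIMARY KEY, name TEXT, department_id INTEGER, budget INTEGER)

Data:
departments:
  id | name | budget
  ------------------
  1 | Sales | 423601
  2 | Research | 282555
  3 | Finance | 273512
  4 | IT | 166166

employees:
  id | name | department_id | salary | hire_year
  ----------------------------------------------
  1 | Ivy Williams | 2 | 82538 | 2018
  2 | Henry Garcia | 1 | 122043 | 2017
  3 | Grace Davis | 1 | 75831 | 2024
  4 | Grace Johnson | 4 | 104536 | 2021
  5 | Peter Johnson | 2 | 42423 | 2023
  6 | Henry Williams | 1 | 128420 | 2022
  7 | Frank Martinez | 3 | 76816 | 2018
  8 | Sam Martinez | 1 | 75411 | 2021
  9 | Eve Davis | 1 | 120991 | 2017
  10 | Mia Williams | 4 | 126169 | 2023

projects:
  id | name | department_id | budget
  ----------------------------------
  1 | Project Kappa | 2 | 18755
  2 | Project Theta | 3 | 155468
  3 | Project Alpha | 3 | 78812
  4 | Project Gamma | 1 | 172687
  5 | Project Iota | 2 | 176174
SELECT name, hire_year FROM employees WHERE hire_year <= (SELECT AVG(hire_year) FROM employees)

Execution result:
name | hire_year
Ivy Williams | 2018
Henry Garcia | 2017
Frank Martinez | 2018
Eve Davis | 2017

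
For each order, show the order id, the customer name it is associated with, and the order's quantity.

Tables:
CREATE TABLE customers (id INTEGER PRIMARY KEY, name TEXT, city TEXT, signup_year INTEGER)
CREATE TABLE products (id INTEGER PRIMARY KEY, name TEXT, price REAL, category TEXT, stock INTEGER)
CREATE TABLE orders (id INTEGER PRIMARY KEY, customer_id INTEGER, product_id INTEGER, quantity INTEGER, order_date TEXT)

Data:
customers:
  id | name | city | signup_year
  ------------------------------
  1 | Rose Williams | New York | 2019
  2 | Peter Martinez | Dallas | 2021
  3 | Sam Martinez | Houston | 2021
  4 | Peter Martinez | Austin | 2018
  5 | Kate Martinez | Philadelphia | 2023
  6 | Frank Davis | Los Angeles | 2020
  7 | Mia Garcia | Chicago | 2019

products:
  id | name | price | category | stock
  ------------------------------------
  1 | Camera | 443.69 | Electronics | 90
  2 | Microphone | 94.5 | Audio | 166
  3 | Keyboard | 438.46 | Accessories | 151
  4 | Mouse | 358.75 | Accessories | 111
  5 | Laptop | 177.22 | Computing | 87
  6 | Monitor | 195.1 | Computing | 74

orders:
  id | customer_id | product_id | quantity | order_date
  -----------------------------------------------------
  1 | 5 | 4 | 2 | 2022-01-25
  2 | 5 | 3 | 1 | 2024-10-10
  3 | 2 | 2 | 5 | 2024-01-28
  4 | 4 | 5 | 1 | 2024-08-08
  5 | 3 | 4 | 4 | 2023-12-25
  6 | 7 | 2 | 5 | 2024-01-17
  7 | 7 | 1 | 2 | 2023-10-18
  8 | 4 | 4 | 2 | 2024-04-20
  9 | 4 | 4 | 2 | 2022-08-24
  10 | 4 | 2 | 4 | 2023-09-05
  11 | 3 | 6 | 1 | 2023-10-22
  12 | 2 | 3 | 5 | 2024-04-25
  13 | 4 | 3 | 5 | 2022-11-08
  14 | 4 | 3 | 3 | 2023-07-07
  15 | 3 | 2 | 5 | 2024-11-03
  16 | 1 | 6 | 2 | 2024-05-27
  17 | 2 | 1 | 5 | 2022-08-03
SELECT c.id, p.name AS customer, c.quantity FROM orders c JOIN customers p ON c.customer_id = p.id

Execution result:
id | customer | quantity
1 | Kate Martinez | 2
2 | Kate Martinez | 1
3 | Peter Martinez | 5
4 | Peter Martinez | 1
5 | Sam Martinez | 4
6 | Mia Garcia | 5
7 | Mia Garcia | 2
8 | Peter Martinez | 2
9 | Peter Martinez | 2
10 | Peter Martinez | 4
11 | Sam Martinez | 1
12 | Peter Martinez | 5
13 | Peter Martinez | 5
14 | Peter Martinez | 3
15 | Sam Martinez | 5
16 | Rose Williams | 2
17 | Peter Martinez | 5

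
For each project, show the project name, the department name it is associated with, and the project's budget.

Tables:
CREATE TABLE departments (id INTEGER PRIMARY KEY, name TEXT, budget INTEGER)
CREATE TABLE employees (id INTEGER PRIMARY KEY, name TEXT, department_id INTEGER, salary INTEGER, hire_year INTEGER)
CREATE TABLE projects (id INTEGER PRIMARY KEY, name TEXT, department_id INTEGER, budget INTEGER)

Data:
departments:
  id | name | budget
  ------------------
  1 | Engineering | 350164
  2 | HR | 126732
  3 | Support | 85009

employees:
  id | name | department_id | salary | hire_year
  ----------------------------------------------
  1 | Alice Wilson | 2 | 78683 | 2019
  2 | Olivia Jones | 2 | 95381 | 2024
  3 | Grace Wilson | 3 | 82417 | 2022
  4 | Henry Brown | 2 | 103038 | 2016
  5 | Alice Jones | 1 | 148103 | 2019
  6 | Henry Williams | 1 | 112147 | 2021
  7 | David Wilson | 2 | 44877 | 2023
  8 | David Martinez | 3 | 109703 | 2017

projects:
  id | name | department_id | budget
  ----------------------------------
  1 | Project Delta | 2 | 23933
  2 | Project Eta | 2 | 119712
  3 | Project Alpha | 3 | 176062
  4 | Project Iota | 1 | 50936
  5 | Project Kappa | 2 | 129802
SELECT c.name, p.name AS department, c.budget FROM projects c JOIN departments p ON c.department_id = p.id

Execution result:
name | department | budget
Project Delta | HR | 23933
Project Eta | HR | 119712
Project Alpha | Support | 176062
Project Iota | Engineering | 50936
Project Kappa | HR | 129802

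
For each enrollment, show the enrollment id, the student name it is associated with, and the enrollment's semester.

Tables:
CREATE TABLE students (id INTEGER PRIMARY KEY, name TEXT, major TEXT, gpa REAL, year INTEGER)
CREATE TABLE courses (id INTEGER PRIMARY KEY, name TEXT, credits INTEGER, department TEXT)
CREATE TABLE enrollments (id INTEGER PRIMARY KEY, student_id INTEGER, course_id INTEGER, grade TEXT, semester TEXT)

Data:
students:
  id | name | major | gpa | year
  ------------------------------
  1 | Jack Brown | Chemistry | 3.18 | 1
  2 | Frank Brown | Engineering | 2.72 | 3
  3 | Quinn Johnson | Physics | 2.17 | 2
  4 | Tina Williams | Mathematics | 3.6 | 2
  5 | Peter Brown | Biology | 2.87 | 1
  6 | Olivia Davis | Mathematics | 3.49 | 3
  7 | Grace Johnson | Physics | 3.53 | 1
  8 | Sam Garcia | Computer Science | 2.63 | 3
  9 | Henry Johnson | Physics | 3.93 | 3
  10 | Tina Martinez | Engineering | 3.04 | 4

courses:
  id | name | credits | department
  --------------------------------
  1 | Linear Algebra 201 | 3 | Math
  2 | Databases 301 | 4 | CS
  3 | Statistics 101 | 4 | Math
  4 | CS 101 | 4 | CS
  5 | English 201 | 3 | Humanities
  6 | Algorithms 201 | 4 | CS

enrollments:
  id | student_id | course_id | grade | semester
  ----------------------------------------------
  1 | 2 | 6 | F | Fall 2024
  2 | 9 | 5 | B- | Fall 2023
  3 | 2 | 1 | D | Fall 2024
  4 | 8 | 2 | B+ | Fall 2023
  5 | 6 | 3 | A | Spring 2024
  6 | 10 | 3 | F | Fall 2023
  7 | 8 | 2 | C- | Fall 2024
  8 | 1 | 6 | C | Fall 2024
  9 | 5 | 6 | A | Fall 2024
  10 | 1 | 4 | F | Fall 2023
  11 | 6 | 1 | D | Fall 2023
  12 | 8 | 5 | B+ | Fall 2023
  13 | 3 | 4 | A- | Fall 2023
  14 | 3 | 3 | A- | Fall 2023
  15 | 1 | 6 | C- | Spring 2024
SELECT c.id, p.name AS student, c.semester FROM enrollments c JOIN students p ON c.student_id = p.id

Execution result:
id | student | semester
1 | Frank Brown | Fall 2024
2 | Henry Johnson | Fall 2023
3 | Frank Brown | Fall 2024
4 | Sam Garcia | Fall 2023
5 | Olivia Davis | Spring 2024
6 | Tina Martinez | Fall 2023
7 | Sam Garcia | Fall 2024
8 | Jack Brown | Fall 2024
9 | Peter Brown | Fall 2024
10 | Jack Brown | Fall 2023
11 | Olivia Davis | Fall 2023
12 | Sam Garcia | Fall 2023
13 | Quinn Johnson | Fall 2023
14 | Quinn Johnson | Fall 2023
15 | Jack Brown | Spring 2024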